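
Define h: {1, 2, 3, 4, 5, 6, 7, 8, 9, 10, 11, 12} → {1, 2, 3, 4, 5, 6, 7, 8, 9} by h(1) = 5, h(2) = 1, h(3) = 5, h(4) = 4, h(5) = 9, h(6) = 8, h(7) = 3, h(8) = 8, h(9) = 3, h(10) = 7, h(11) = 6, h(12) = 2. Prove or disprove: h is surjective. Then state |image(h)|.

9

Every element of the codomain has a preimage: 1 = h(2), 2 = h(12), 3 = h(7), 4 = h(4), 5 = h(1), 6 = h(11), 7 = h(10), 8 = h(6), 9 = h(5).
Hence h is surjective.
The image of h is {1, 2, 3, 4, 5, 6, 7, 8, 9}, which has 9 elements.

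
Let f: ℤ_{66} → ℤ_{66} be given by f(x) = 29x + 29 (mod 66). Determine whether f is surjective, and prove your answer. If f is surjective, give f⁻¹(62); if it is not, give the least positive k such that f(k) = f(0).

33

Since gcd(29, 66) = 1, 29 is invertible modulo 66. Euclid's algorithm: 66 = 2·29 + 8, 29 = 3·8 + 5, 8 = 1·5 + 3, 5 = 1·3 + 2, 3 = 1·2 + 1; back-substituting gives 1 = 41·29 − 18·66, so 29⁻¹ ≡ 41 (mod 66).
Then y ↦ 41(y − 29) is a two-sided inverse to f, so every y ∈ ℤ_{66} has a preimage.
So f is surjective.
Since f is surjective, we compute f⁻¹(62): solve 29x + 29 ≡ 62 (mod 66), i.e. 29x ≡ 33 (mod 66).
Multiplying by 29⁻¹ = 41 gives x ≡ 41·33 = 1353 = 20·66 + 33 ≡ 33 (mod 66).
Check: f(33) = 29·33 + 29 = 986 = 14·66 + 62 ≡ 62 (mod 66).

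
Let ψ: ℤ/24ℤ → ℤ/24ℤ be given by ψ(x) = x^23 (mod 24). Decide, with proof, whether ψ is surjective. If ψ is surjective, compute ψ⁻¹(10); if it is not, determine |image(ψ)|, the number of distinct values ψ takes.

ψ(0) = 0^23 = 0.
ψ(6): Repeated squaring mod 24: 6^1 ≡ 6, 6^2 ≡ 6² = 36 ≡ 12, 6^4 ≡ 12² = 144 ≡ 0, 6^8 ≡ 0² = 0, 6^16 ≡ 0² = 0. Since 23 = 16 + 4 + 2 + 1, 6^23 ≡ 0·0·12·6: 0·0 = 0, then 0·12 = 0, then 0·6 = 0. So 6^23 ≡ 0 (mod 24).
So ψ(0) = ψ(6) = 0 while 0 ≠ 6, hence ψ is not injective.
A non-injective map from the 24-element set ℤ/24ℤ to itself takes at most 23 distinct values, so it cannot be surjective. So ψ is not surjective.
Since ψ is not surjective, we determine |image(ψ)|. Computing x^23 mod 24 for each x (by repeated squaring, reducing mod 24 at every step), the values ψ(0), ψ(1), …, ψ(23) are: 0, 1, 8, 3, 16, 5, 0, 7, 8, 9, 16, 11, 0, 13, 8, 15, 16, 17, 0, 19, 8, 21, 16, 23.
The distinct values are {0, 1, 3, 5, 7, 8, 9, 11, 13, 15, 16, 17, 19, 21, 23}; there are 15 of them.

15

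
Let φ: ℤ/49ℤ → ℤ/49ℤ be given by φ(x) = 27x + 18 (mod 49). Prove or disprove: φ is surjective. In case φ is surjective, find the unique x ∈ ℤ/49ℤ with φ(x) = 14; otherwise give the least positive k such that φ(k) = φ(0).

Recall: φ is surjective if every y in the codomain equals φ(x) for some x in the domain.
Since gcd(27, 49) = 1, 27 is invertible modulo 49. Euclid's algorithm: 49 = 1·27 + 22, 27 = 1·22 + 5, 22 = 4·5 + 2, 5 = 2·2 + 1; back-substituting gives 1 = 20·27 − 11·49, so 27⁻¹ ≡ 20 (mod 49).
Then y ↦ 20(y − 18) is a two-sided inverse to φ, so every y ∈ ℤ/49ℤ has a preimage.
Thus φ is surjective.
Since φ is surjective, we compute φ⁻¹(14): solve 27x + 18 ≡ 14 (mod 49), i.e. 27x ≡ 45 (mod 49).
Multiplying by 27⁻¹ = 20 gives x ≡ 20·45 = 900 = 18·49 + 18 ≡ 18 (mod 49).
Check: φ(18) = 27·18 + 18 = 504 = 10·49 + 14 ≡ 14 (mod 49).

18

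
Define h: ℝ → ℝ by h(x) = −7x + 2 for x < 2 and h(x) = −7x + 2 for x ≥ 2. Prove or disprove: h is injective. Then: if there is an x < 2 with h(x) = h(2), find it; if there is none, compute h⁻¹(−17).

19/7

Both pieces are strictly decreasing (slopes −7 and −7), so each is injective on its own interval.
The left piece maps (−∞, 2) onto (−12, ∞); the right piece maps [2, ∞) onto (−∞, −12].
These images are disjoint, so no value is attained by both pieces. Therefore h is injective.
Because the two images are disjoint, no x < 2 has h(x) = h(2), so we compute h⁻¹(−17): −17 lies in (−∞, −12], so solve −7x + 2 = −17: x = (−17 − 2)/(−7) = 19/7.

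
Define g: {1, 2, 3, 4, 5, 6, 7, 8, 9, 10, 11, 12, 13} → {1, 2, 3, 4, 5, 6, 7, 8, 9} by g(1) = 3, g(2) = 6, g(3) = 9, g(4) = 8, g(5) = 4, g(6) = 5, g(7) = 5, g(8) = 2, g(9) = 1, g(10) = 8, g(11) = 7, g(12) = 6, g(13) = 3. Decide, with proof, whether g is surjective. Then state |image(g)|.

9

Every element of the codomain has a preimage: 1 = g(9), 2 = g(8), 3 = g(1), 4 = g(5), 5 = g(6), 6 = g(2), 7 = g(11), 8 = g(4), 9 = g(3).
So g is surjective.
The image of g is {1, 2, 3, 4, 5, 6, 7, 8, 9}, which has 9 elements.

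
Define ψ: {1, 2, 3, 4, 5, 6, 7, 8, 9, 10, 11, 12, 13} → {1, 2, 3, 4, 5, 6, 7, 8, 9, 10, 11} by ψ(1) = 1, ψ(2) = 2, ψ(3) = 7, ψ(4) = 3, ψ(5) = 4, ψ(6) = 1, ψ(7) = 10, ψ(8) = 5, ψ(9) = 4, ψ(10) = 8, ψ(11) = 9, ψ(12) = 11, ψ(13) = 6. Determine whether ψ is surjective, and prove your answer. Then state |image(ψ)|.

11

Every element of the codomain has a preimage: 1 = ψ(1), 2 = ψ(2), 3 = ψ(4), 4 = ψ(5), 5 = ψ(8), 6 = ψ(13), 7 = ψ(3), 8 = ψ(10), 9 = ψ(11), 10 = ψ(7), 11 = ψ(12).
Thus ψ is surjective.
The image of ψ is {1, 2, 3, 4, 5, 6, 7, 8, 9, 10, 11}, which has 11 elements.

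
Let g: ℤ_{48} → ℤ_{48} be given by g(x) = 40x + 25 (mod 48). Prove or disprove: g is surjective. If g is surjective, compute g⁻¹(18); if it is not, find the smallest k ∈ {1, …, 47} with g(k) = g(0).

6

Recall that g is surjective if every y in the codomain equals g(x) for some x in the domain.
Since gcd(40, 48) = 8, we have 40x ≡ 0 (mod 8) for all x, so g(x) ≡ 1 (mod 8).
But 0 ≢ 1 (mod 8), so 0 ∈ ℤ_{48} has no preimage. Hence g is not surjective.
Since g is not surjective, we find the least positive k with g(k) = g(0): this means 40k ≡ 0 (mod 48), i.e. 48 ∣ 40k. Since gcd(40, 48) = 8, dividing through by 8 this holds exactly when 6 ∣ 5k, and as gcd(5, 6) = 1, exactly when 6 ∣ k.
The smallest positive such k is 6.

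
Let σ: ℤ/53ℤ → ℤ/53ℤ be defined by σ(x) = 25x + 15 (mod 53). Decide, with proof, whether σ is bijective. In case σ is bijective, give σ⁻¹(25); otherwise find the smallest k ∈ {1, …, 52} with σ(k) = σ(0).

11

Suppose σ(s) = σ(t) in ℤ/53ℤ. Then 25s + 15 ≡ 25t + 15 (mod 53), so 25(s − t) ≡ 0 (mod 53).
Since gcd(25, 53) = 1, 25 is invertible modulo 53, thus s − t ≡ 0 (mod 53), i.e. s = t.
We now compute 25⁻¹ mod 53 explicitly. Euclid's algorithm: 53 = 2·25 + 3, 25 = 8·3 + 1; back-substituting gives 1 = 17·25 − 8·53, so 25⁻¹ ≡ 17 (mod 53).
Then y ↦ 17(y − 15) is a two-sided inverse to σ, so every y ∈ ℤ/53ℤ has a preimage.
So σ is bijective.
Since σ is bijective, we compute σ⁻¹(25): solve 25x + 15 ≡ 25 (mod 53), i.e. 25x ≡ 10 (mod 53).
Multiplying by 25⁻¹ = 17 gives x ≡ 17·10 = 170 = 3·53 + 11 ≡ 11 (mod 53).
Check: σ(11) = 25·11 + 15 = 290 = 5·53 + 25 ≡ 25 (mod 53).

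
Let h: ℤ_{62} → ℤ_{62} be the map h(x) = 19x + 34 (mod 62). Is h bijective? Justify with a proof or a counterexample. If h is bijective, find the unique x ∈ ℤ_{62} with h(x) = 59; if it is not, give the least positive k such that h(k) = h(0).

47

Suppose h(a) = h(b) in ℤ_{62}. Then 19a + 34 ≡ 19b + 34 (mod 62), so 19(a − b) ≡ 0 (mod 62).
Since gcd(19, 62) = 1, 19 is invertible modulo 62, hence a − b ≡ 0 (mod 62), i.e. a = b.
We now compute 19⁻¹ mod 62 explicitly. Euclid's algorithm: 62 = 3·19 + 5, 19 = 3·5 + 4, 5 = 1·4 + 1; back-substituting gives 1 = 49·19 − 15·62, so 19⁻¹ ≡ 49 (mod 62).
Then y ↦ 49(y − 34) is a two-sided inverse to h, so every y ∈ ℤ_{62} has a preimage.
Thus h is bijective.
Since h is bijective, we find h⁻¹(59): we need 19x ≡ 59 − 34 ≡ 25 (mod 62). Using 19⁻¹ = 49: x ≡ 49·25 = 1225 = 19·62 + 47, so x = 47.
Check: h(47) = 19·47 + 34 = 927 = 14·62 + 59 ≡ 59 (mod 62).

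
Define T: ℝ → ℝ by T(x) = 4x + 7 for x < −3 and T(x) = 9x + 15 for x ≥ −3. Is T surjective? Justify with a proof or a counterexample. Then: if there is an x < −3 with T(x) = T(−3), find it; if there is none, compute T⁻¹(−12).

Both pieces are strictly increasing (slopes 4 and 9), so each is injective on its own interval.
The left piece maps (−∞, −3) onto (−∞, −5); the right piece maps [−3, ∞) onto [−12, ∞).
The union (−∞, −5) ∪ [−12, ∞) covers ℝ, so T is surjective.
For the follow-up: the images overlap, so an x < −3 with T(x) = T(−3) exists. T(−3) = −12; solving 4x + 7 = −12 for x < −3 gives x = (−12 − 7)/4 = −19/4.

-19/4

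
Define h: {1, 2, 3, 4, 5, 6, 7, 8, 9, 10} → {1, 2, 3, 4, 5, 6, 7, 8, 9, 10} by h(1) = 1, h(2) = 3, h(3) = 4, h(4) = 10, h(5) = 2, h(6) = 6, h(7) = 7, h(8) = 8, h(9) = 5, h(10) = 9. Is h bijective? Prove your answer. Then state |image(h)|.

10

The values 1, 3, 4, 10, 2, 6, 7, 8, 5, 9 are a permutation of {1, 2, 3, 4, 5, 6, 7, 8, 9, 10}: each element appears exactly once.
So h is injective and surjective, hence bijective.
The image of h is {1, 2, 3, 4, 5, 6, 7, 8, 9, 10}, which has 10 elements.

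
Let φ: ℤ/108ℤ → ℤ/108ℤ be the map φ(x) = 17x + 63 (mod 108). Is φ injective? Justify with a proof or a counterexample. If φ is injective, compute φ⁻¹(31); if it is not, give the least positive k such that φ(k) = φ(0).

Recall that φ is injective when φ(s) = φ(t) forces s = t.
If φ(s) = φ(t), then 17s ≡ 17t (mod 108). Because gcd(17, 108) = 1, we may cancel 17 to get s ≡ t (mod 108).
Thus φ is injective.
We now compute 17⁻¹ mod 108 explicitly. Euclid's algorithm: 108 = 6·17 + 6, 17 = 2·6 + 5, 6 = 1·5 + 1; back-substituting gives 1 = 89·17 − 14·108, so 17⁻¹ ≡ 89 (mod 108).
Since φ is injective, we compute φ⁻¹(31): solve 17x + 63 ≡ 31 (mod 108), i.e. 17x ≡ 76 (mod 108).
Multiplying by 17⁻¹ = 89 gives x ≡ 89·76 = 6764 = 62·108 + 68 ≡ 68 (mod 108).
Check: φ(68) = 17·68 + 63 = 1219 = 11·108 + 31 ≡ 31 (mod 108).

68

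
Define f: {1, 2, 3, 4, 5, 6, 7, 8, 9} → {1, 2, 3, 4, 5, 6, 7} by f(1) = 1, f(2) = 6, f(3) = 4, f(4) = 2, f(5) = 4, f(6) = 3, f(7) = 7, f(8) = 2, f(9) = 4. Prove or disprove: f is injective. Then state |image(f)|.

f(3) = 4 = f(5) with 3 ≠ 5, so f is not injective.
The image of f is {1, 2, 3, 4, 6, 7}, which has 6 elements.

6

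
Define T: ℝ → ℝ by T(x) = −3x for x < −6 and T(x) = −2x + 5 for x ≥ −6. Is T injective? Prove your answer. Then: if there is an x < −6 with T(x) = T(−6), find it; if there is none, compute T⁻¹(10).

-5/2

Both pieces are strictly decreasing (slopes −3 and −2), so each is injective on its own interval.
The left piece maps (−∞, −6) onto (18, ∞); the right piece maps [−6, ∞) onto (−∞, 17].
These images are disjoint, so no value is attained by both pieces. Hence T is injective.
Because the two images are disjoint, no x < −6 has T(x) = T(−6), so we compute T⁻¹(10): 10 lies in (−∞, 17], so solve −2x + 5 = 10: x = (10 − 5)/(−2) = −5/2.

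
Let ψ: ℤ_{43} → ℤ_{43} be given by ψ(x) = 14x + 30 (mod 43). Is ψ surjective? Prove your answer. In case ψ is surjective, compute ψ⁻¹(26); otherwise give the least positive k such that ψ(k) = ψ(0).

Since gcd(14, 43) = 1, 14 is invertible modulo 43. Euclid's algorithm: 43 = 3·14 + 1; back-substituting gives 1 = 40·14 − 13·43, so 14⁻¹ ≡ 40 (mod 43).
For any y ∈ ℤ_{43}, x = 40(y − 30) mod 43 satisfies ψ(x) = 14·40(y − 30) + 30 ≡ y (since 14·40 ≡ 1 mod 43). So every y has a preimage.
Therefore ψ is surjective.
Since ψ is surjective, we find ψ⁻¹(26): we need 14x ≡ 26 − 30 ≡ 39 (mod 43). Using 14⁻¹ = 40: x ≡ 40·39 = 1560 = 36·43 + 12, so x = 12.
Check: ψ(12) = 14·12 + 30 = 198 = 4·43 + 26 ≡ 26 (mod 43).

12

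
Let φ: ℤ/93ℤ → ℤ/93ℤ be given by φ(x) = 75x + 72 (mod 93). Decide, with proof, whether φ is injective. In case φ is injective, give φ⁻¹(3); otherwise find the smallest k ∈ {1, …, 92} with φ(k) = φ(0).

We have gcd(75, 93) = 3 > 1. Taking x_1 = 0 and x_2 = 31: φ(0) = 72 and φ(31) = 75·31 + 72 = 2397 ≡ 72 (mod 93).
So φ(0) = φ(31) while 0 ≠ 31, thus φ is not injective.
Since φ is not injective, we find the least positive k with φ(k) = φ(0): this means 75k ≡ 0 (mod 93), i.e. 93 ∣ 75k. Since gcd(75, 93) = 3, dividing through by 3 this holds exactly when 31 ∣ 25k, and as gcd(25, 31) = 1, exactly when 31 ∣ k.
The smallest positive such k is 31.

31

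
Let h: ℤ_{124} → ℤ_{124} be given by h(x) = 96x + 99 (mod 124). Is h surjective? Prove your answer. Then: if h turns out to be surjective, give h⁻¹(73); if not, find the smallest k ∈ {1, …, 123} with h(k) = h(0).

31

Since gcd(96, 124) = 4, we have 96x ≡ 0 (mod 4) for all x, so h(x) ≡ 3 (mod 4).
But 0 ≢ 3 (mod 4), so 0 ∈ ℤ_{124} has no preimage. Therefore h is not surjective.
Since h is not surjective, we find the least positive k with h(k) = h(0): this means 96k ≡ 0 (mod 124), i.e. 124 ∣ 96k. Since gcd(96, 124) = 4, dividing through by 4 this holds exactly when 31 ∣ 24k, and as gcd(24, 31) = 1, exactly when 31 ∣ k.
The smallest positive such k is 31.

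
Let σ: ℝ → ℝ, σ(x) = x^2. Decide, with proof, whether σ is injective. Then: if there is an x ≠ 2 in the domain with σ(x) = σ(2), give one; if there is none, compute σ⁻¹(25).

σ(2) = 4 = (−2)^2 = σ(−2) (since 2 is even), with 2 ≠ −2. So σ is not injective.
For the follow-up, such an x exists: taking x = −2 ∈ ℝ gives σ(−2) = 4 = σ(2) with −2 ≠ 2.

-2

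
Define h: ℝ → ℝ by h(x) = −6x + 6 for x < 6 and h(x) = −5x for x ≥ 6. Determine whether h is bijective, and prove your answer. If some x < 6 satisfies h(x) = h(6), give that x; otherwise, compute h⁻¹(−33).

33/5

Both pieces are strictly decreasing (slopes −6 and −5), so each is injective on its own interval.
The left piece maps (−∞, 6) onto (−30, ∞); the right piece maps [6, ∞) onto (−∞, −30].
Since −30 = −30, the images partition ℝ: h is injective and surjective, hence bijective.
Because the two images are disjoint, no x < 6 has h(x) = h(6), so we compute h⁻¹(−33): −33 lies in (−∞, −30], so solve −5x = −33: x = (−33 − 0)/(−5) = 33/5.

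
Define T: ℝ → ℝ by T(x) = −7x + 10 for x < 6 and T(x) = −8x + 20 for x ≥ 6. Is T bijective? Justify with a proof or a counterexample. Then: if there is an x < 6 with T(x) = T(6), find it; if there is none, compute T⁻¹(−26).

38/7

Both pieces are strictly decreasing (slopes −7 and −8), so each is injective on its own interval.
The left piece maps (−∞, 6) onto (−32, ∞); the right piece maps [6, ∞) onto (−∞, −28].
These images overlap. In particular T(6) = −28 (right piece), and solving −7x + 10 = −28 on the left piece gives x = 38/7 < 6.
So T(38/7) = T(6) with 38/7 ≠ 6, and T is not injective, hence not bijective. This x = 38/7 is the requested value below 6.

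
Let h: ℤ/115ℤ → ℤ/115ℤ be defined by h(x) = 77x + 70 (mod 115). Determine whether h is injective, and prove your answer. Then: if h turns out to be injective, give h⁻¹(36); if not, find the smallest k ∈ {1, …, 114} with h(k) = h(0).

13

If h(s) = h(t), then 77s ≡ 77t (mod 115). Because gcd(77, 115) = 1, we may cancel 77 to get s ≡ t (mod 115).
Hence h is injective.
We now compute 77⁻¹ mod 115 explicitly. Euclid's algorithm: 115 = 1·77 + 38, 77 = 2·38 + 1; back-substituting gives 1 = 3·77 − 2·115, so 77⁻¹ ≡ 3 (mod 115).
Since h is injective, we compute h⁻¹(36): solve 77x + 70 ≡ 36 (mod 115), i.e. 77x ≡ 81 (mod 115).
Multiplying by 77⁻¹ = 3 gives x ≡ 3·81 = 243 = 2·115 + 13 ≡ 13 (mod 115).
Check: h(13) = 77·13 + 70 = 1071 = 9·115 + 36 ≡ 36 (mod 115).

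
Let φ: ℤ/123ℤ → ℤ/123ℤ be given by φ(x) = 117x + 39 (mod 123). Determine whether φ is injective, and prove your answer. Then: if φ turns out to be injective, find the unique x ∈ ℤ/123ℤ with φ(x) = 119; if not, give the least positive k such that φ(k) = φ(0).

41

We have gcd(117, 123) = 3 > 1. Taking a = 0 and b = 41: φ(0) = 39 and φ(41) = 117·41 + 39 = 4836 ≡ 39 (mod 123).
So φ(0) = φ(41) while 0 ≠ 41, hence φ is not injective.
Since φ is not injective, we find the least positive k with φ(k) = φ(0): this means 117k ≡ 0 (mod 123), i.e. 123 ∣ 117k. Since gcd(117, 123) = 3, dividing through by 3 this holds exactly when 41 ∣ 39k, and as gcd(39, 41) = 1, exactly when 41 ∣ k.
The smallest positive such k is 41.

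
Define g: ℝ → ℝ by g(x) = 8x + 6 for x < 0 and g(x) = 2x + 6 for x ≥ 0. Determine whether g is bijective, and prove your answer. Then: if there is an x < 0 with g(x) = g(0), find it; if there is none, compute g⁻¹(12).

3

Both pieces are strictly increasing (slopes 8 and 2), so each is injective on its own interval.
The left piece maps (−∞, 0) onto (−∞, 6); the right piece maps [0, ∞) onto [6, ∞).
Since 6 = 6, the images partition ℝ: g is injective and surjective, hence bijective.
Because the two images are disjoint, no x < 0 has g(x) = g(0), so we compute g⁻¹(12): 12 lies in [6, ∞), so solve 2x + 6 = 12: x = (12 − 6)/2 = 3.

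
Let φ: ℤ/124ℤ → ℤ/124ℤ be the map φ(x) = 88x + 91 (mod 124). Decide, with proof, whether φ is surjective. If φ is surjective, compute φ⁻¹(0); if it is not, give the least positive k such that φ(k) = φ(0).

Since gcd(88, 124) = 4, we have 88x ≡ 0 (mod 4) for all x, so φ(x) ≡ 3 (mod 4).
But 0 ≢ 3 (mod 4), so 0 ∈ ℤ/124ℤ has no preimage. So φ is not surjective.
Since φ is not surjective, we find the least positive k with φ(k) = φ(0): this means 88k ≡ 0 (mod 124), i.e. 124 ∣ 88k. Since gcd(88, 124) = 4, dividing through by 4 this holds exactly when 31 ∣ 22k, and as gcd(22, 31) = 1, exactly when 31 ∣ k.
The smallest positive such k is 31.

31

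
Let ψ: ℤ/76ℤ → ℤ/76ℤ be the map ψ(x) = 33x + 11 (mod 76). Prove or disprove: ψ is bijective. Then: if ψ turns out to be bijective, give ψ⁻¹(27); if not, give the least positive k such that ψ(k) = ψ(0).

12

Suppose ψ(u) = ψ(v) in ℤ/76ℤ. Then 33u + 11 ≡ 33v + 11 (mod 76), thus 33(u − v) ≡ 0 (mod 76).
Since gcd(33, 76) = 1, 33 is invertible modulo 76, therefore u − v ≡ 0 (mod 76), i.e. u = v.
We now compute 33⁻¹ mod 76 explicitly. Euclid's algorithm: 76 = 2·33 + 10, 33 = 3·10 + 3, 10 = 3·3 + 1; back-substituting gives 1 = 53·33 − 23·76, so 33⁻¹ ≡ 53 (mod 76).
Then y ↦ 53(y − 11) is a two-sided inverse to ψ, so every y ∈ ℤ/76ℤ has a preimage.
Hence ψ is bijective.
Since ψ is bijective, we compute ψ⁻¹(27): solve 33x + 11 ≡ 27 (mod 76), i.e. 33x ≡ 16 (mod 76).
Multiplying by 33⁻¹ = 53 gives x ≡ 53·16 = 848 = 11·76 + 12 ≡ 12 (mod 76).
Check: ψ(12) = 33·12 + 11 = 407 = 5·76 + 27 ≡ 27 (mod 76).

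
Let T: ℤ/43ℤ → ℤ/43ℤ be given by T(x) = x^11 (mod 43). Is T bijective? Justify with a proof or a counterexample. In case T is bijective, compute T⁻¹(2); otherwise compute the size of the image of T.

Since 43 is prime, the nonzero elements of ℤ/43ℤ form a cyclic group of order 42.
As gcd(11, 42) = 1, raising to the 11th power is a bijection on this group: if x_1^11 ≡ x_2^11 then (x_1x_2^{−1})^11 = 1, and the only element of order dividing gcd(11, 42) = 1 is 1, so x_1 = x_2.
With T(0) = 0 this makes T injective on all of ℤ/43ℤ, hence bijective (finite equal-size domain and codomain). In particular T is bijective.
Since T is bijective, we find the preimage of 2. The inverse of x ↦ x^11 on (ℤ/43ℤ)^× is x ↦ x^23, because 11·23 = 253 = 6·42 + 1 ≡ 1 (mod 42) and x^{42} = 1 for x ≠ 0 (Fermat). So T⁻¹(2) = 2^23 mod 43.
Repeated squaring mod 43: 2^1 ≡ 2, 2^2 ≡ 2² = 4, 2^4 ≡ 4² = 16, 2^8 ≡ 16² = 256 ≡ 41, 2^16 ≡ 41² = 1681 ≡ 4. Since 23 = 16 + 4 + 2 + 1, 2^23 ≡ 4·16·4·2: 4·16 = 64 ≡ 21, then 21·4 = 84 ≡ 41, then 41·2 = 82 ≡ 39. So 2^23 ≡ 39 (mod 43).
Hence T⁻¹(2) = 39.

39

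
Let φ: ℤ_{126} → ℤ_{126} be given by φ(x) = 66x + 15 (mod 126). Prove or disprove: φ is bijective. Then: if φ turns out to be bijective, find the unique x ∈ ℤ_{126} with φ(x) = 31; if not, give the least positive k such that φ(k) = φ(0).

21

Recall that φ is injective when φ(s) = φ(t) forces s = t.
We have gcd(66, 126) = 6 > 1. Taking s = 0 and t = 21: φ(0) = 15 and φ(21) = 66·21 + 15 = 1401 ≡ 15 (mod 126).
So φ(0) = φ(21) while 0 ≠ 21, hence φ is not injective, hence not bijective.
Since φ is not bijective, we find the least positive k with φ(k) = φ(0): this means 66k ≡ 0 (mod 126), i.e. 126 ∣ 66k. Since gcd(66, 126) = 6, dividing through by 6 this holds exactly when 21 ∣ 11k, and as gcd(11, 21) = 1, exactly when 21 ∣ k.
The smallest positive such k is 21.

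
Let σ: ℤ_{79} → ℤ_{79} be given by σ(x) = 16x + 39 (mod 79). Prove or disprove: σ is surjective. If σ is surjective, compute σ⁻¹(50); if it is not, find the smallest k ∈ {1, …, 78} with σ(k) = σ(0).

Since gcd(16, 79) = 1, 16 is invertible modulo 79. Euclid's algorithm: 79 = 4·16 + 15, 16 = 1·15 + 1; back-substituting gives 1 = 5·16 − 1·79, so 16⁻¹ ≡ 5 (mod 79).
Then y ↦ 5(y − 39) is a two-sided inverse to σ, so every y ∈ ℤ_{79} has a preimage.
Hence σ is surjective.
Since σ is surjective, we compute σ⁻¹(50): solve 16x + 39 ≡ 50 (mod 79), i.e. 16x ≡ 11 (mod 79).
Multiplying by 16⁻¹ = 5 gives x ≡ 5·11 = 55 ≡ 55 (mod 79).
Check: σ(55) = 16·55 + 39 = 919 = 11·79 + 50 ≡ 50 (mod 79).

55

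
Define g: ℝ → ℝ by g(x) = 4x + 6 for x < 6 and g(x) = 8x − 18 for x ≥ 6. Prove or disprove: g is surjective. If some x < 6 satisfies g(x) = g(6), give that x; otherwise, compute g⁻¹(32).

Both pieces are strictly increasing (slopes 4 and 8), so each is injective on its own interval.
The left piece maps (−∞, 6) onto (−∞, 30); the right piece maps [6, ∞) onto [30, ∞).
These images together cover ℝ, so g is surjective.
Because the two images are disjoint, no x < 6 has g(x) = g(6), so we compute g⁻¹(32): 32 lies in [30, ∞), so solve 8x − 18 = 32: x = (32 + 18)/8 = 25/4.

25/4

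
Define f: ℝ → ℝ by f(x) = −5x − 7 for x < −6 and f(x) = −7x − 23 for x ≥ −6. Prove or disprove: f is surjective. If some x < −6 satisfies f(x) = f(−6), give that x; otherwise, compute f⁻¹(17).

-40/7

Both pieces are strictly decreasing (slopes −5 and −7), so each is injective on its own interval.
The left piece maps (−∞, −6) onto (23, ∞); the right piece maps [−6, ∞) onto (−∞, 19].
The union (23, ∞) ∪ (−∞, 19] omits the interval between 23 and 19; in particular 23 has no preimage. So f is not surjective.
Because the two images are disjoint, no x < −6 has f(x) = f(−6), so we compute f⁻¹(17): 17 lies in (−∞, 19], so solve −7x − 23 = 17: x = (17 + 23)/(−7) = −40/7.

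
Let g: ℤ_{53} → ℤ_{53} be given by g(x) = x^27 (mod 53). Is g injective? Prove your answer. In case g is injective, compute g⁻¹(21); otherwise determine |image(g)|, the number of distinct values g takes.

Since 53 is prime, the nonzero elements of ℤ_{53} form a cyclic group of order 52.
As gcd(27, 52) = 1, raising to the 27th power is a bijection on this group: if s^27 ≡ t^27 then (st^{−1})^27 = 1, and the only element of order dividing gcd(27, 52) = 1 is 1, so s = t.
With g(0) = 0 this makes g injective on all of ℤ_{53}, hence bijective (finite equal-size domain and codomain). In particular g is injective.
Since g is injective, we find the preimage of 21. The inverse of x ↦ x^27 on (ℤ_{53})^× is x ↦ x^27, because 27·27 = 729 = 14·52 + 1 ≡ 1 (mod 52) and x^{52} = 1 for x ≠ 0 (Fermat). So g⁻¹(21) = 21^27 mod 53.
Repeated squaring mod 53: 21^1 ≡ 21, 21^2 ≡ 21² = 441 ≡ 17, 21^4 ≡ 17² = 289 ≡ 24, 21^8 ≡ 24² = 576 ≡ 46, 21^16 ≡ 46² = 2116 ≡ 49. Since 27 = 16 + 8 + 2 + 1, 21^27 ≡ 49·46·17·21: 49·46 = 2254 ≡ 28, then 28·17 = 476 ≡ 52, then 52·21 = 1092 ≡ 32. So 21^27 ≡ 32 (mod 53).
Hence g⁻¹(21) = 32.

32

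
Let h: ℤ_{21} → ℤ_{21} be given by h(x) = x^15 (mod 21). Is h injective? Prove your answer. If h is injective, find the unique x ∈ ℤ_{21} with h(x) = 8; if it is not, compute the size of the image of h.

h(1) = 1^15 = 1.
h(4): Repeated squaring mod 21: 4^1 ≡ 4, 4^2 ≡ 4² = 16, 4^4 ≡ 16² = 256 ≡ 4, 4^8 ≡ 4² = 16. Since 15 = 8 + 4 + 2 + 1, 4^15 ≡ 16·4·16·4: 16·4 = 64 ≡ 1, then 1·16 = 16, then 16·4 = 64 ≡ 1. So 4^15 ≡ 1 (mod 21).
So h(1) = h(4) = 1 while 1 ≠ 4, thus h is not injective.
Since h is not injective, we determine |image(h)|. Computing x^15 mod 21 for each x (by repeated squaring, reducing mod 21 at every step), the values h(0), h(1), …, h(20) are: 0, 1, 8, 6, 1, 20, 6, 7, 8, 15, 13, 8, 6, 13, 14, 15, 1, 20, 15, 13, 20.
The distinct values are {0, 1, 6, 7, 8, 13, 14, 15, 20}; there are 9 of them.

9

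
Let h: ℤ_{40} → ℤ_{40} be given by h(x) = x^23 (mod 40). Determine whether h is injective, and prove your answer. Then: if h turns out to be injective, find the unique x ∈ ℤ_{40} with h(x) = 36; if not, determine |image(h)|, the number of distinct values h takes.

25

h(0) = 0^23 = 0.
h(10): Repeated squaring mod 40: 10^1 ≡ 10, 10^2 ≡ 10² = 100 ≡ 20, 10^4 ≡ 20² = 400 ≡ 0, 10^8 ≡ 0² = 0, 10^16 ≡ 0² = 0. Since 23 = 16 + 4 + 2 + 1, 10^23 ≡ 0·0·20·10: 0·0 = 0, then 0·20 = 0, then 0·10 = 0. So 10^23 ≡ 0 (mod 40).
So h(0) = h(10) = 0 while 0 ≠ 10, thus h is not injective.
Since h is not injective, we determine |image(h)|. Computing x^23 mod 40 for each x (by repeated squaring, reducing mod 40 at every step), the values h(0), h(1), …, h(39) are: 0, 1, 8, 27, 24, 5, 16, 23, 32, 9, 0, 11, 8, 37, 24, 15, 16, 33, 32, 19, 0, 21, 8, 7, 24, 25, 16, 3, 32, 29, 0, 31, 8, 17, 24, 35, 16, 13, 32, 39.
The distinct values are {0, 1, 3, 5, 7, 8, 9, 11, 13, 15, 16, 17, 19, 21, 23, 24, 25, 27, 29, 31, 32, 33, 35, 37, 39}; there are 25 of them.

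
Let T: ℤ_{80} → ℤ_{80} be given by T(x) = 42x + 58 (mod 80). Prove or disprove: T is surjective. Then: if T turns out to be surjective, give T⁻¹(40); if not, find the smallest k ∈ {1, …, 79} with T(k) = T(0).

40

Recall: surjectivity means every element of the codomain has a preimage under T.
Since gcd(42, 80) = 2, we have 42x ≡ 0 (mod 2) for all x, so T(x) ≡ 0 (mod 2).
But 1 ≢ 0 (mod 2), so 1 ∈ ℤ_{80} has no preimage. Hence T is not surjective.
Since T is not surjective, we find the least positive k with T(k) = T(0): this means 42k ≡ 0 (mod 80), i.e. 80 ∣ 42k. Since gcd(42, 80) = 2, dividing through by 2 this holds exactly when 40 ∣ 21k, and as gcd(21, 40) = 1, exactly when 40 ∣ k.
The smallest positive such k is 40.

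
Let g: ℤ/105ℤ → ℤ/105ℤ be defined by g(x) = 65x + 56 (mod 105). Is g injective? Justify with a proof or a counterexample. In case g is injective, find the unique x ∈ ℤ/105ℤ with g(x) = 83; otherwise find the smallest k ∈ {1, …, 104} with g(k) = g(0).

We have gcd(65, 105) = 5 > 1. Taking x_1 = 0 and x_2 = 21: g(0) = 56 and g(21) = 65·21 + 56 = 1421 ≡ 56 (mod 105).
So g(0) = g(21) while 0 ≠ 21, so g is not injective.
Since g is not injective, we find the least positive k with g(k) = g(0): this means 65k ≡ 0 (mod 105), i.e. 105 ∣ 65k. Since gcd(65, 105) = 5, dividing through by 5 this holds exactly when 21 ∣ 13k, and as gcd(13, 21) = 1, exactly when 21 ∣ k.
The smallest positive such k is 21.

21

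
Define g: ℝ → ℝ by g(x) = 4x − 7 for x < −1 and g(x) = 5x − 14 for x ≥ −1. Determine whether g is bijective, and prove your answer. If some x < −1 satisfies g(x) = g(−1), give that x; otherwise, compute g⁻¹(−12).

Both pieces are strictly increasing (slopes 4 and 5), so each is injective on its own interval.
The left piece maps (−∞, −1) onto (−∞, −11); the right piece maps [−1, ∞) onto [−19, ∞).
These images overlap. In particular g(−1) = −19 (right piece), and solving 4x − 7 = −19 on the left piece gives x = −3 < −1.
So g(−3) = g(−1) with −3 ≠ −1, and g is not injective, hence not bijective. This x = −3 is the requested value below −1.

-3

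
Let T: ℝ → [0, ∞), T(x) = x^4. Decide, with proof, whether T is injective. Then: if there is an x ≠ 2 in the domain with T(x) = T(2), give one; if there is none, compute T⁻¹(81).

T(2) = 16 = (−2)^4 = T(−2) (since 4 is even), with 2 ≠ −2. So T is not injective.
For the follow-up, such an x exists: taking x = −2 ∈ ℝ gives T(−2) = 16 = T(2) with −2 ≠ 2.

-2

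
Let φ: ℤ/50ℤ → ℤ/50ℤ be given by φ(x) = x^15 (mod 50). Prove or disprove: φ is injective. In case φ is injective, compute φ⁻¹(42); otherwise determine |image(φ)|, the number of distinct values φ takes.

φ(0) = 0^15 = 0.
φ(10): Repeated squaring mod 50: 10^1 ≡ 10, 10^2 ≡ 10² = 100 ≡ 0, 10^4 ≡ 0² = 0, 10^8 ≡ 0² = 0. Since 15 = 8 + 4 + 2 + 1, 10^15 ≡ 0·0·0·10: 0·0 = 0, then 0·0 = 0, then 0·10 = 0. So 10^15 ≡ 0 (mod 50).
So φ(0) = φ(10) = 0 while 0 ≠ 10, so φ is not injective.
Since φ is not injective, we determine |image(φ)|. Computing x^15 mod 50 for each x (by repeated squaring, reducing mod 50 at every step), the values φ(0), φ(1), …, φ(49) are: 0, 1, 18, 7, 24, 25, 26, 43, 32, 49, 0, 1, 18, 7, 24, 25, 26, 43, 32, 49, 0, 1, 18, 7, 24, 25, 26, 43, 32, 49, 0, 1, 18, 7, 24, 25, 26, 43, 32, 49, 0, 1, 18, 7, 24, 25, 26, 43, 32, 49.
The distinct values are {0, 1, 7, 18, 24, 25, 26, 32, 43, 49}; there are 10 of them.

10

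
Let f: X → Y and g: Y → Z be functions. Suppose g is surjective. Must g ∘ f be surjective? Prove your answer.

No. Take X = {0}, Y = Z = {0, 1, 2, 3, 4, 5}, f(0) = 0, and g = identity (surjective).
Then (g ∘ f)(0) = 0, and 5 ∈ Z has no preimage under g ∘ f, so g ∘ f is not surjective.

not surjective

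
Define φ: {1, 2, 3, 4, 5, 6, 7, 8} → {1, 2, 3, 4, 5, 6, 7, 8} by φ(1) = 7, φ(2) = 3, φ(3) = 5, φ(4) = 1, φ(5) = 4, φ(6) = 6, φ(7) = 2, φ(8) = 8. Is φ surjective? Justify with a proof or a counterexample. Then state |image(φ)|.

8

Every element of the codomain has a preimage: 1 = φ(4), 2 = φ(7), 3 = φ(2), 4 = φ(5), 5 = φ(3), 6 = φ(6), 7 = φ(1), 8 = φ(8).
So φ is surjective.
The image of φ is {1, 2, 3, 4, 5, 6, 7, 8}, which has 8 elements.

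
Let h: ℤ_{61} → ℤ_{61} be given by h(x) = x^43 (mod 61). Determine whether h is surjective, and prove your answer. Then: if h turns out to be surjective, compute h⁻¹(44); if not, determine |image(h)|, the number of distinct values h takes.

Since 61 is prime, the nonzero elements of ℤ_{61} form a cyclic group of order 60.
As gcd(43, 60) = 1, raising to the 43rd power is a bijection on this group: if s^43 ≡ t^43 then (st^{−1})^43 = 1, and the only element of order dividing gcd(43, 60) = 1 is 1, so s = t.
With h(0) = 0 this makes h injective on all of ℤ_{61}, hence bijective (finite equal-size domain and codomain). In particular h is surjective.
Since h is surjective, we find the preimage of 44. The inverse of x ↦ x^43 on (ℤ_{61})^× is x ↦ x^7, because 43·7 = 301 = 5·60 + 1 ≡ 1 (mod 60) and x^{60} = 1 for x ≠ 0 (Fermat). So h⁻¹(44) = 44^7 mod 61.
Repeated squaring mod 61: 44^1 ≡ 44, 44^2 ≡ 44² = 1936 ≡ 45, 44^4 ≡ 45² = 2025 ≡ 12. Since 7 = 4 + 2 + 1, 44^7 ≡ 12·45·44: 12·45 = 540 ≡ 52, then 52·44 = 2288 ≡ 31. So 44^7 ≡ 31 (mod 61).
Hence h⁻¹(44) = 31.

31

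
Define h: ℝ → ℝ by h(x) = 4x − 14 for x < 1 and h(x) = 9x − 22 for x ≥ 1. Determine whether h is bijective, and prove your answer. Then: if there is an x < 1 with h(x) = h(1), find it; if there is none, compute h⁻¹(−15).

1/4

Both pieces are strictly increasing (slopes 4 and 9), so each is injective on its own interval.
The left piece maps (−∞, 1) onto (−∞, −10); the right piece maps [1, ∞) onto [−13, ∞).
These images overlap. In particular h(1) = −13 (right piece), and solving 4x − 14 = −13 on the left piece gives x = 1/4 < 1.
So h(1/4) = h(1) with 1/4 ≠ 1, and h is not injective, hence not bijective. This x = 1/4 is the requested value below 1.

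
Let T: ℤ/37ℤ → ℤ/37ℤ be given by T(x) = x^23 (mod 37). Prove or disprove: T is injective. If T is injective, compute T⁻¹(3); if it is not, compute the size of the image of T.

28

Since 37 is prime, the nonzero elements of ℤ/37ℤ form a cyclic group of order 36.
As gcd(23, 36) = 1, raising to the 23rd power is a bijection on this group: if x_1^23 ≡ x_2^23 then (x_1x_2^{−1})^23 = 1, and the only element of order dividing gcd(23, 36) = 1 is 1, so x_1 = x_2.
With T(0) = 0 this makes T injective on all of ℤ/37ℤ, hence bijective (finite equal-size domain and codomain). In particular T is injective.
Since T is injective, we find the preimage of 3. The inverse of x ↦ x^23 on (ℤ/37ℤ)^× is x ↦ x^11, because 23·11 = 253 = 7·36 + 1 ≡ 1 (mod 36) and x^{36} = 1 for x ≠ 0 (Fermat). So T⁻¹(3) = 3^11 mod 37.
Repeated squaring mod 37: 3^1 ≡ 3, 3^2 ≡ 3² = 9, 3^4 ≡ 9² = 81 ≡ 7, 3^8 ≡ 7² = 49 ≡ 12. Since 11 = 8 + 2 + 1, 3^11 ≡ 12·9·3: 12·9 = 108 ≡ 34, then 34·3 = 102 ≡ 28. So 3^11 ≡ 28 (mod 37).
Hence T⁻¹(3) = 28.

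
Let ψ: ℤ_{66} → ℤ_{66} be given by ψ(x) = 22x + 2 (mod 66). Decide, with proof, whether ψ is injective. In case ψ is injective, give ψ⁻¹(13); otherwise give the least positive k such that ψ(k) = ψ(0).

Recall: injectivity means: for all x_1, x_2 in the domain, ψ(x_1) = ψ(x_2) implies x_1 = x_2.
We have gcd(22, 66) = 22 > 1. Taking x_1 = 0 and x_2 = 3: ψ(0) = 2 and ψ(3) = 22·3 + 2 = 68 ≡ 2 (mod 66).
So ψ(0) = ψ(3) while 0 ≠ 3, hence ψ is not injective.
Since ψ is not injective, we find the least positive k with ψ(k) = ψ(0): this means 22k ≡ 0 (mod 66), i.e. 66 ∣ 22k. Since gcd(22, 66) = 22, dividing through by 22 this holds exactly when 3 ∣ k.
The smallest positive such k is 3.

3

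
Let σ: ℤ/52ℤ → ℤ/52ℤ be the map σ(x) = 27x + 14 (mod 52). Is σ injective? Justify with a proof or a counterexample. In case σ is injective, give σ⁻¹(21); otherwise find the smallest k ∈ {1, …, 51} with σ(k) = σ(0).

Recall: σ is injective when σ(u) = σ(v) forces u = v.
Suppose σ(u) = σ(v) in ℤ/52ℤ. Then 27u + 14 ≡ 27v + 14 (mod 52), so 27(u − v) ≡ 0 (mod 52).
Since gcd(27, 52) = 1, 27 is invertible modulo 52, hence u − v ≡ 0 (mod 52), i.e. u = v.
So σ is injective.
We now compute 27⁻¹ mod 52 explicitly. Euclid's algorithm: 52 = 1·27 + 25, 27 = 1·25 + 2, 25 = 12·2 + 1; back-substituting gives 1 = 27·27 − 14·52, so 27⁻¹ ≡ 27 (mod 52).
Since σ is injective, we find σ⁻¹(21): we need 27x ≡ 21 − 14 ≡ 7 (mod 52). Using 27⁻¹ = 27: x ≡ 27·7 = 189 = 3·52 + 33, so x = 33.
Check: σ(33) = 27·33 + 14 = 905 = 17·52 + 21 ≡ 21 (mod 52).

33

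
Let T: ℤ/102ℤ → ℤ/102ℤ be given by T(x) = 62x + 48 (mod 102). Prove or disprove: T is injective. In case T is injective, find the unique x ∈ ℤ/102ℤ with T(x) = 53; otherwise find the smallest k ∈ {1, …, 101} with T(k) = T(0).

51

By definition, injectivity means: for all x_1, x_2 in the domain, T(x_1) = T(x_2) implies x_1 = x_2.
We have gcd(62, 102) = 2 > 1. Taking x_1 = 0 and x_2 = 51: T(0) = 48 and T(51) = 62·51 + 48 = 3210 ≡ 48 (mod 102).
So T(0) = T(51) while 0 ≠ 51, hence T is not injective.
Since T is not injective, we find the least positive k with T(k) = T(0): this means 62k ≡ 0 (mod 102), i.e. 102 ∣ 62k. Since gcd(62, 102) = 2, dividing through by 2 this holds exactly when 51 ∣ 31k, and as gcd(31, 51) = 1, exactly when 51 ∣ k.
The smallest positive such k is 51.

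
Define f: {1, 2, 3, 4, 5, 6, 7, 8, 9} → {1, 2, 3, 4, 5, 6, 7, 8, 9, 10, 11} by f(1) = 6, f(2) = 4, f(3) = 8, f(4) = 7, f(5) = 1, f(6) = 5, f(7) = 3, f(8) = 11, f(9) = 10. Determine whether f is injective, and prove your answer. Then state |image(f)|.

The values f(1), …, f(9) are 6, 4, 8, 7, 1, 5, 3, 11, 10 — all distinct.
So f(a) = f(b) only when a = b, and f is injective.
The image of f is {1, 3, 4, 5, 6, 7, 8, 10, 11}, which has 9 elements.

9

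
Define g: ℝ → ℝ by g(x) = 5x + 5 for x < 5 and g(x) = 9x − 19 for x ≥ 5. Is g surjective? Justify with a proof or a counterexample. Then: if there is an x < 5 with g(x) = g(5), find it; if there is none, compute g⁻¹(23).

21/5

Both pieces are strictly increasing (slopes 5 and 9), so each is injective on its own interval.
The left piece maps (−∞, 5) onto (−∞, 30); the right piece maps [5, ∞) onto [26, ∞).
The union (−∞, 30) ∪ [26, ∞) covers ℝ, so g is surjective.
For the follow-up: the images overlap, so an x < 5 with g(x) = g(5) exists. g(5) = 26; solving 5x + 5 = 26 for x < 5 gives x = (26 − 5)/5 = 21/5.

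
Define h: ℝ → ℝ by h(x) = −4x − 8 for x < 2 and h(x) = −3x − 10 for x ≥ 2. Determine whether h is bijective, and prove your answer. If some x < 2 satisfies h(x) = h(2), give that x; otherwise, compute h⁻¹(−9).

1/4

Both pieces are strictly decreasing (slopes −4 and −3), so each is injective on its own interval.
The left piece maps (−∞, 2) onto (−16, ∞); the right piece maps [2, ∞) onto (−∞, −16].
Since −16 = −16, the images partition ℝ: h is injective and surjective, hence bijective.
Because the two images are disjoint, no x < 2 has h(x) = h(2), so we compute h⁻¹(−9): −9 lies in (−16, ∞), so solve −4x − 8 = −9: x = (−9 + 8)/(−4) = 1/4.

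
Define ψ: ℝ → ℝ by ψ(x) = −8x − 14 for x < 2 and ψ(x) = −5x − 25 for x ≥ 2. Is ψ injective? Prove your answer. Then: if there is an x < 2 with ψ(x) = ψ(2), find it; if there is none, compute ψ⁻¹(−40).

Both pieces are strictly decreasing (slopes −8 and −5), so each is injective on its own interval.
The left piece maps (−∞, 2) onto (−30, ∞); the right piece maps [2, ∞) onto (−∞, −35].
These images are disjoint, so no value is attained by both pieces. So ψ is injective.
Because the two images are disjoint, no x < 2 has ψ(x) = ψ(2), so we compute ψ⁻¹(−40): −40 lies in (−∞, −35], so solve −5x − 25 = −40: x = (−40 + 25)/(−5) = 3.

3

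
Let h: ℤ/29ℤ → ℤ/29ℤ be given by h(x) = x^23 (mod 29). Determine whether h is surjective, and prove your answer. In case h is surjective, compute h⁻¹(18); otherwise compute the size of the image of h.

Since 29 is prime, the nonzero elements of ℤ/29ℤ form a cyclic group of order 28.
As gcd(23, 28) = 1, raising to the 23rd power is a bijection on this group: if s^23 ≡ t^23 then (st^{−1})^23 = 1, and the only element of order dividing gcd(23, 28) = 1 is 1, so s = t.
With h(0) = 0 this makes h injective on all of ℤ/29ℤ, hence bijective (finite equal-size domain and codomain). In particular h is surjective.
Since h is surjective, we find the preimage of 18. The inverse of x ↦ x^23 on (ℤ/29ℤ)^× is x ↦ x^11, because 23·11 = 253 = 9·28 + 1 ≡ 1 (mod 28) and x^{28} = 1 for x ≠ 0 (Fermat). So h⁻¹(18) = 18^11 mod 29.
Repeated squaring mod 29: 18^1 ≡ 18, 18^2 ≡ 18² = 324 ≡ 5, 18^4 ≡ 5² = 25, 18^8 ≡ 25² = 625 ≡ 16. Since 11 = 8 + 2 + 1, 18^11 ≡ 16·5·18: 16·5 = 80 ≡ 22, then 22·18 = 396 ≡ 19. So 18^11 ≡ 19 (mod 29).
Hence h⁻¹(18) = 19.

19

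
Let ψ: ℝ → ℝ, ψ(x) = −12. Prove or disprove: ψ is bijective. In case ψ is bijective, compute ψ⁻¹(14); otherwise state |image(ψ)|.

1

ψ(0) = −12 = ψ(1) with 0 ≠ 1, so ψ is not injective, hence not bijective.
Since ψ is not bijective, we state |image(ψ)|: the image of ψ is {−12}, which has 1 element.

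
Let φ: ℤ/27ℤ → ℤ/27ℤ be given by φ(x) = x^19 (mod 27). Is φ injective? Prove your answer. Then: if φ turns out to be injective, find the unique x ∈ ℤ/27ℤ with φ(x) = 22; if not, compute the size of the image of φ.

19

φ(0) = 0^19 = 0.
φ(3): Repeated squaring mod 27: 3^1 ≡ 3, 3^2 ≡ 3² = 9, 3^4 ≡ 9² = 81 ≡ 0, 3^8 ≡ 0² = 0, 3^16 ≡ 0² = 0. Since 19 = 16 + 2 + 1, 3^19 ≡ 0·9·3: 0·9 = 0, then 0·3 = 0. So 3^19 ≡ 0 (mod 27).
So φ(0) = φ(3) = 0 while 0 ≠ 3, hence φ is not injective.
Since φ is not injective, we determine |image(φ)|. Computing x^19 mod 27 for each x (by repeated squaring, reducing mod 27 at every step), the values φ(0), φ(1), …, φ(26) are: 0, 1, 2, 0, 4, 5, 0, 7, 8, 0, 10, 11, 0, 13, 14, 0, 16, 17, 0, 19, 20, 0, 22, 23, 0, 25, 26.
The distinct values are {0, 1, 2, 4, 5, 7, 8, 10, 11, 13, 14, 16, 17, 19, 20, 22, 23, 25, 26}; there are 19 of them.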